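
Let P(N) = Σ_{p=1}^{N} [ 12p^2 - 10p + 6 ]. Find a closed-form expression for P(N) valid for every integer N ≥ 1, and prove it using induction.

We claim P(N) = N(4N^2 + N + 3) for all N ≥ 1.
Base case (N = 1): P(1) = 8, and the closed form gives 8. They agree.
For the inductive step, assume it holds for an arbitrary p ≥ 1, so P(p) = p(4p^2 + p + 3).
Then P(p+1) = P(p) + (12p^2 + 14p + 8) = (p(4p^2 + p + 3)) + (12p^2 + 14p + 8).
Simplifying, P(p+1) = (p + 1)(4p^2 + 9p + 8) = (p+1)(4(p+1)^2 + (p+1) + 3),
which is the closed form with N = p+1.
Hence, by induction on N, the claim holds for every N ≥ 1.

P(N) = N(4N^2 + N + 3)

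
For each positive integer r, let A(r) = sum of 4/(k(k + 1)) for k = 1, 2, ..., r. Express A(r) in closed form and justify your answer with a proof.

We claim A(r) = 4r/(r + 1) for all r ≥ 1.
When r = 1: A(1) = 2, and the closed form gives 2. They agree.
Inductive step: suppose the statement holds for some k ≥ 1, so A(k) = 4k/(k + 1).
Then A(k+1) = A(k) + (4/((k + 1)(k + 2))) = (4k/(k + 1)) + (4/((k + 1)(k + 2))).
Simplifying, A(k+1) = 4(k + 1)/(k + 2) = 4(k+1)/((k+1) + 1),
which is the closed form with r = k+1.
Hence, by induction on r, the claim holds for every r ≥ 1.

A(r) = 4r/(r + 1)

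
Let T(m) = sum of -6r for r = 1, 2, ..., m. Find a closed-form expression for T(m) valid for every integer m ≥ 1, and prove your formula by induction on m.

T(m) = -3m(m + 1)

We claim T(m) = -3m(m + 1) for all m ≥ 1.
For the base case m = 1: T(1) = -6, and the closed form gives -6. They agree.
For the inductive step, assume it holds for an arbitrary r ≥ 1, so T(r) = 3r(-r - 1).
Then T(r+1) = T(r) + (-6r - 6) = (3r(-r - 1)) + (-6r - 6).
Simplifying, T(r+1) = -3(r + 1)(r + 2) = -3(r+1)((r+1) + 1),
which is the closed form with m = r+1.
This completes the induction.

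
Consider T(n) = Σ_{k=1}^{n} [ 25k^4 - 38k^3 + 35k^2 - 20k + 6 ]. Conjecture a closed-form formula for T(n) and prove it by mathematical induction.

T(n) = n(5n^4 + 3n^3 + n^2 - 2n + 1)

We claim T(n) = n(5n^4 + 3n^3 + n^2 - 2n + 1) for all n ≥ 1.
Base step (n = 1): T(1) = 8, and the closed form gives 8. They agree.
Inductive step: assume the claim holds for n = k, so T(k) = k(5k^4 + 3k^3 + k^2 - 2k + 1).
Then T(k+1) = T(k) + (25k^4 + 62k^3 + 71k^2 + 36k + 8) = (k(5k^4 + 3k^3 + k^2 - 2k + 1)) + (25k^4 + 62k^3 + 71k^2 + 36k + 8).
Simplifying, T(k+1) = (k + 1)(5k^4 + 23k^3 + 40k^2 + 29k + 8) = (k+1)(5(k+1)^4 + 3(k+1)^3 + (k+1)^2 - 2(k+1) + 1),
which is the closed form with n = k+1.
By the principle of mathematical induction, the result holds for all n ≥ 1.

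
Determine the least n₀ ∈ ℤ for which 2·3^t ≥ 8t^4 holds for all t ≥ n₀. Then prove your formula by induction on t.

At t = 9: 39366 < 52488, so the inequality fails and n₀ ≥ 10. We prove 2·3^t ≥ 8t^4 for all t ≥ 10.
For the base case t = 10: 2·3^t = 118098 and 8t^4 = 80000, so 118098 ≥ 80000.
Suppose the result is true for t = k, so 2·3^k ≥ 8k^4.
Then 2·3^(k + 1) = 3·(2·3^k) ≥ 3·(8k^4).
Also, for k ≥ 10 we have 3·(8k^4) ≥ 8(k+1)^4, since 3 ≥ (1 + 1/k)^4 for all k ≥ 10.
Combining, 2·3^(k + 1) ≥ 8(k+1)^4.
This completes the induction.
Hence the smallest such n₀ is 10.

n₀ = 10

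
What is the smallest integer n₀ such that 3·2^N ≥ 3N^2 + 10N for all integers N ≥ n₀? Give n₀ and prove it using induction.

n₀ = 6

At N = 5: 96 < 125, so the inequality fails and n₀ ≥ 6. We prove 3·2^N ≥ 3N^2 + 10N for all N ≥ 6.
Base case (N = 6): 3·2^N = 192 and 3N^2 + 10N = 168, so 192 ≥ 168.
For the inductive step, assume it holds for an arbitrary i ≥ 6, so 3·2^i ≥ 3i^2 + 10i.
Then 3·2^(i + 1) = 2·(3·2^i) ≥ 2·(3i^2 + 10i).
Also, for i ≥ 6 we have 2·(3i^2 + 10i) ≥ 3(i+1)^2 + 10(i+1), since 2·(3i^2 + 10i) − (3(i+1)^2 + 10(i+1)) = 3i^2 + 4i - 13, which is nonnegative for all i ≥ 6.
Combining, 3·2^(i + 1) ≥ 3(i+1)^2 + 10(i+1).
By the principle of mathematical induction, the result holds for all N ≥ 6.
Hence the smallest such n₀ is 6.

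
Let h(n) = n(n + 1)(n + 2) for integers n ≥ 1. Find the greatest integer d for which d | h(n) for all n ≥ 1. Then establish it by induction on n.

Computing the first values: h(1) = 6 and h(2) = 24; gcd(6, 24) = 6, so d ≤ 6.
We prove 6 | n(n + 1)(n + 2) for all n ≥ 1 by induction on n.
Base case (n = 1): h(1) = 6 = 6·(1), so 6 | h(1).
Inductive step: assume the claim holds for n = i, i.e. 6 | h(i). Then
h(i+1) − h(i) = (i+1)·(i+2)·(i+3) − i·(i+1)·(i+2) = (i+1)·(i+2)·[(i+3) − i] = 3·(i+1)·(i+2). The product of 2 consecutive integers is divisible by (2)! = 2, so h(i+1) − h(i) is divisible by 3·2 = 6. By the inductive hypothesis 6 | h(i), hence 6 | h(i+1).
This completes the induction.
Therefore the largest such d is 6.

d = 6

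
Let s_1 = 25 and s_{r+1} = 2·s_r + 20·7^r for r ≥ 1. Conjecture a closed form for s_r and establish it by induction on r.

s_r = -3·2^(r - 1) + 4·7^r

Computing the first terms: s_1 = 25, s_2 = 190, s_3 = 1360. This suggests s_r = -3·2^(r - 1) + 4·7^r.
When r = 1: the formula gives 25 = 25 = s_1.
For the inductive step, assume it holds for an arbitrary k ≥ 1, so s_k = -3·2^(k - 1) + 4·7^k.
Then s_{k+1} = 2·s_k + 20·7^k = 2·(-3·2^(k - 1) + 4·7^k) + 20·7^k = -3·2^k + 4·7^(k + 1) = -3·2^((k+1) - 1) + 4·7^(k+1),
which is the claimed formula at r = k+1.
By the principle of mathematical induction, the result holds for all r ≥ 1.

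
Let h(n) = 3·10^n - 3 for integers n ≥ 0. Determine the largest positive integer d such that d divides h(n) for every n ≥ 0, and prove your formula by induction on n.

Computing the first values: h(0) = 0 and h(1) = 27; gcd(0, 27) = 27, so d ≤ 27.
We prove 27 | 3·10^n - 3 for all n ≥ 0 by induction on n.
For the base case n = 0: h(0) = 0 = 27·(0), so 27 | h(0).
For the inductive step, assume it holds for an arbitrary m ≥ 0, i.e. 27 | h(m). Then
h(m+1) = 3·10^(m+1) - 3 = 10·(3·10^m - 3) + 27 = 10·h(m) + 27. The first term is divisible by 27 by the inductive hypothesis, and 27 is divisible by 27. Hence 27 | h(m+1).
By induction, the statement is established for all n ≥ 0.
Therefore the largest such d is 27.

d = 27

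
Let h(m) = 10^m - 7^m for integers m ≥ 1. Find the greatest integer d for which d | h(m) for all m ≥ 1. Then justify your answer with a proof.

Computing the first values: h(1) = 3 and h(2) = 51; gcd(3, 51) = 3, so d ≤ 3.
We prove 3 | 10^m - 7^m for all m ≥ 1 by induction on m.
When m = 1: h(1) = 3 = 3·(1), so 3 | h(1).
Inductive step: suppose the statement holds for some j ≥ 1, i.e. 3 | h(j). Then
10^{j+1} − 7^{j+1} = 10·10^j − 7·7^j = 10·(10^j − 7^j) + (3)·7^j. The first term is divisible by 3 by the inductive hypothesis, and the second term (3)·7^j is divisible by 3 since 3 | 3. Hence 3 | h(j+1).
By induction, the statement is established for all m ≥ 1.
Therefore the largest such d is 3.

d = 3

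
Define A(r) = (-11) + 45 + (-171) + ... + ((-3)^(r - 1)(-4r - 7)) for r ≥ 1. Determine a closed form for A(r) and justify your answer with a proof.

We claim A(r) = (-3)^r(r + 2) - 2 for all r ≥ 1.
For the base case r = 1: A(1) = -11, and the closed form gives -11. They agree.
Inductive step: assume the claim holds for r = i, so A(i) = (-3)^i(i + 2) - 2.
Then A(i+1) = A(i) + ((-3)^i(-4i - 11)) = ((-3)^i(i + 2) - 2) + ((-3)^i(-4i - 11)).
Simplifying, A(i+1) = -3(-3)^i·i - 9(-3)^i - 2 = (-3)^(i+1)((i+1) + 2) - 2,
which is the closed form with r = i+1.
Hence, by induction on r, the claim holds for every r ≥ 1.

A(r) = (-3)^r(r + 2) - 2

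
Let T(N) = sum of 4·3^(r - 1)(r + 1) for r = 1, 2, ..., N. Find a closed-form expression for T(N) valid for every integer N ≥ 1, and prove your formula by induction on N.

T(N) = 3^N(2N + 1) - 1

We claim T(N) = 3^N(2N + 1) - 1 for all N ≥ 1.
When N = 1: T(1) = 8, and the closed form gives 8. They agree.
Inductive step: suppose the statement holds for some r ≥ 1, so T(r) = 3^r(2r + 1) - 1.
Then T(r+1) = T(r) + (4·3^r(r + 2)) = (3^r(2r + 1) - 1) + (4·3^r(r + 2)).
Simplifying, T(r+1) = 6·3^r·r + 9·3^r - 1 = 3^(r+1)(2(r+1) + 1) - 1,
which is the closed form with N = r+1.
By the principle of mathematical induction, the result holds for all N ≥ 1.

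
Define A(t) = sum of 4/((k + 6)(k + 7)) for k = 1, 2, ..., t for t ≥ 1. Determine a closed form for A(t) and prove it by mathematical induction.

A(t) = 4t/(7(t + 7))

We claim A(t) = 4t/(7(t + 7)) for all t ≥ 1.
When t = 1: A(1) = 1/14, and the closed form gives 1/14. They agree.
Inductive step: assume the claim holds for t = k, so A(k) = 4k/(7(k + 7)).
Then A(k+1) = A(k) + (4/((k + 7)(k + 8))) = (4k/(7(k + 7))) + (4/((k + 7)(k + 8))).
Simplifying, A(k+1) = 4(k + 1)/(7(k + 8)) = 4(k+1)/(7((k+1) + 7)),
which is the closed form with t = k+1.
By induction, the statement is established for all t ≥ 1.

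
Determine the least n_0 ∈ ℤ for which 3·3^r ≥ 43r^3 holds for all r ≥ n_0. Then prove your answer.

n_0 = 9

At r = 8: 19683 < 22016, so the inequality fails and n_0 ≥ 9. We prove 3·3^r ≥ 43r^3 for all r ≥ 9.
Base case (r = 9): 3·3^r = 59049 and 43r^3 = 31347, so 59049 ≥ 31347.
For the inductive step, assume it holds for an arbitrary i ≥ 9, so 3·3^i ≥ 43i^3.
Then 3·3^(i + 1) = 3·(3·3^i) ≥ 3·(43i^3).
Also, for i ≥ 9 we have 3·(43i^3) ≥ 43(i+1)^3, since 3 ≥ (1 + 1/i)^3 for all i ≥ 9.
Combining, 3·3^(i + 1) ≥ 43(i+1)^3.
By induction, the statement is established for all r ≥ 9.
Hence the smallest such n_0 is 9.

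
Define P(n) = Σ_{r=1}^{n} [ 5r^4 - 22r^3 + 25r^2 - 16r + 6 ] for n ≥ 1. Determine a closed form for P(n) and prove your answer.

P(n) = n(n^4 - 3n^3 - n^2 - n + 2)

We claim P(n) = n(n^4 - 3n^3 - n^2 - n + 2) for all n ≥ 1.
Base step (n = 1): P(1) = -2, and the closed form gives -2. They agree.
Suppose the result is true for n = r, so P(r) = r(r^4 - 3r^3 - r^2 - r + 2).
Then P(r+1) = P(r) + (5r^4 - 2r^3 - 11r^2 - 12r - 2) = (r(r^4 - 3r^3 - r^2 - r + 2)) + (5r^4 - 2r^3 - 11r^2 - 12r - 2).
Simplifying, P(r+1) = (r + 1)(r^4 + r^3 - 4r^2 - 8r - 2) = (r+1)((r+1)^4 - 3(r+1)^3 - (r+1)^2 - (r+1) + 2),
which is the closed form with n = r+1.
By induction, the statement is established for all n ≥ 1.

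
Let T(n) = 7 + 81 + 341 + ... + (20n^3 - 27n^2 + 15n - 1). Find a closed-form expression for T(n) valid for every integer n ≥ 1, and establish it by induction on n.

We claim T(n) = n(5n^3 + n^2 - n + 2) for all n ≥ 1.
Base step (n = 1): T(1) = 7, and the closed form gives 7. They agree.
For the inductive step, assume it holds for an arbitrary k ≥ 1, so T(k) = k(5k^3 + k^2 - k + 2).
Then T(k+1) = T(k) + (20k^3 + 33k^2 + 21k + 7) = (k(5k^3 + k^2 - k + 2)) + (20k^3 + 33k^2 + 21k + 7).
Simplifying, T(k+1) = (k + 1)(5k^3 + 16k^2 + 16k + 7) = (k+1)(5(k+1)^3 + (k+1)^2 - (k+1) + 2),
which is the closed form with n = k+1.
Hence, by induction on n, the claim holds for every n ≥ 1.

T(n) = n(5n^3 + n^2 - n + 2)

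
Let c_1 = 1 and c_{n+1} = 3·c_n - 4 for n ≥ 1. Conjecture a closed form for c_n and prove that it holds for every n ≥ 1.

c_n = -3^(n - 1) + 2

Computing the first terms: c_1 = 1, c_2 = -1, c_3 = -7. This suggests c_n = -3^(n - 1) + 2.
For the base case n = 1: the formula gives 1 = 1 = c_1.
Inductive step: suppose the statement holds for some r ≥ 1, so c_r = -3^(r - 1) + 2.
Then c_{r+1} = 3·c_r - 4 = 3·(-3^(r - 1) + 2) - 4 = -3^r + 2 = -3^((r+1) - 1) + 2,
which is the claimed formula at n = r+1.
Hence, by induction on n, the claim holds for every n ≥ 1.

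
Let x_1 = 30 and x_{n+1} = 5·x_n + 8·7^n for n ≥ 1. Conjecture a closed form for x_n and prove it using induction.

Computing the first terms: x_1 = 30, x_2 = 206, x_3 = 1422. This suggests x_n = 2·5^(n - 1) + 4·7^n.
Base step (n = 1): the formula gives 30 = 30 = x_1.
Inductive step: suppose the statement holds for some m ≥ 1, so x_m = 2·5^(m - 1) + 4·7^m.
Then x_{m+1} = 5·x_m + 8·7^m = 5·(2·5^(m - 1) + 4·7^m) + 8·7^m = 2·5^m + 4·7^(m + 1) = 2·5^((m+1) - 1) + 4·7^(m+1),
which is the claimed formula at n = m+1.
This completes the induction.

x_n = 2·5^(n - 1) + 4·7^n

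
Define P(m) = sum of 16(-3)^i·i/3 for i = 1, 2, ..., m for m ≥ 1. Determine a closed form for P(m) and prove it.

We claim P(m) = (-3)^m(4m + 1) - 1 for all m ≥ 1.
For the base case m = 1: P(1) = -16, and the closed form gives -16. They agree.
Inductive step: assume the claim holds for m = i, so P(i) = (-3)^i(4i + 1) - 1.
Then P(i+1) = P(i) + (16(-3)^i(-i - 1)) = ((-3)^i(4i + 1) - 1) + (16(-3)^i(-i - 1)).
Simplifying, P(i+1) = -12(-3)^i·i - 15(-3)^i - 1 = (-3)^(i+1)(4(i+1) + 1) - 1,
which is the closed form with m = i+1.
By induction, the statement is established for all m ≥ 1.

P(m) = (-3)^m(4m + 1) - 1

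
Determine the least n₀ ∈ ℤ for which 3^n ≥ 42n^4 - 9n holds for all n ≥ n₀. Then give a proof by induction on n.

n₀ = 13

At n = 12: 531441 < 870804, so the inequality fails and n₀ ≥ 13. We prove 3^n ≥ 42n^4 - 9n for all n ≥ 13.
Base case (n = 13): 3^n = 1594323 and 42n^4 - 9n = 1199445, so 1594323 ≥ 1199445.
Suppose the result is true for n = i, so 3^i ≥ 42i^4 - 9i.
Then 3^(i + 1) = 3·(3^i) ≥ 3·(42i^4 - 9i).
Also, for i ≥ 13 we have 3·(42i^4 - 9i) ≥ 42(i+1)^4 - 9(i+1), since 3·(42i^4 - 9i) − (42(i+1)^4 - 9(i+1)) = 84i^4 - 168i^3 - 252i^2 - 186i - 33, which is nonnegative for all i ≥ 13.
Combining, 3^(i + 1) ≥ 42(i+1)^4 - 9(i+1).
Hence, by induction on n, the claim holds for every n ≥ 13.
Hence the smallest such n₀ is 13.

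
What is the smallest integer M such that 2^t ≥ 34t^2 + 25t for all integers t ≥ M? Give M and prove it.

M = 13

At t = 12: 4096 < 5196, so the inequality fails and M ≥ 13. We prove 2^t ≥ 34t^2 + 25t for all t ≥ 13.
For the base case t = 13: 2^t = 8192 and 34t^2 + 25t = 6071, so 8192 ≥ 6071.
For the inductive step, assume it holds for an arbitrary k ≥ 13, so 2^k ≥ 34k^2 + 25k.
Then 2^(k + 1) = 2·(2^k) ≥ 2·(34k^2 + 25k).
Also, for k ≥ 13 we have 2·(34k^2 + 25k) ≥ 34(k+1)^2 + 25(k+1), since 2·(34k^2 + 25k) − (34(k+1)^2 + 25(k+1)) = 34k^2 - 43k - 59, which is nonnegative for all k ≥ 13.
Combining, 2^(k + 1) ≥ 34(k+1)^2 + 25(k+1).
This completes the induction.
Hence the smallest such M is 13.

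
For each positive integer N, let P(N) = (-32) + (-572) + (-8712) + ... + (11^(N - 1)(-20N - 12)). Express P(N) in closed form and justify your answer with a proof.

P(N) = -11^N(2N + 1) + 1

We claim P(N) = -11^N(2N + 1) + 1 for all N ≥ 1.
Base case (N = 1): P(1) = -32, and the closed form gives -32. They agree.
Suppose the result is true for N = r, so P(r) = -11^r(2r + 1) + 1.
Then P(r+1) = P(r) + (11^r(-20r - 32)) = (-11^r(2r + 1) + 1) + (11^r(-20r - 32)).
Simplifying, P(r+1) = -22·11^r·r - 33·11^r + 1 = -11^(r+1)(2(r+1) + 1) + 1,
which is the closed form with N = r+1.
This completes the induction.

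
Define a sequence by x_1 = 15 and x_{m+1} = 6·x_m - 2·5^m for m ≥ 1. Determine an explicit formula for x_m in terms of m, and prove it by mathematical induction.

x_m = 2·5^m + 5·6^(m - 1)

Computing the first terms: x_1 = 15, x_2 = 80, x_3 = 430. This suggests x_m = 2·5^m + 5·6^(m - 1).
When m = 1: the formula gives 15 = 15 = x_1.
Suppose the result is true for m = r, so x_r = 2·5^r + 5·6^(r - 1).
Then x_{r+1} = 6·x_r - 2·5^r = 6·(2·5^r + 5·6^(r - 1)) - 2·5^r = 2·5^(r + 1) + 5·6^r = 2·5^(r+1) + 5·6^((r+1) - 1),
which is the claimed formula at m = r+1.
This completes the induction.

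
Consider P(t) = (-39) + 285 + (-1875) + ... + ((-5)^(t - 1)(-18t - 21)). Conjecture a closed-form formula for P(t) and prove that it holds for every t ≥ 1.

We claim P(t) = (-5)^t(3t + 4) - 4 for all t ≥ 1.
Base step (t = 1): P(1) = -39, and the closed form gives -39. They agree.
For the inductive step, assume it holds for an arbitrary i ≥ 1, so P(i) = (-5)^i(3i + 4) - 4.
Then P(i+1) = P(i) + ((-5)^i(-18i - 39)) = ((-5)^i(3i + 4) - 4) + ((-5)^i(-18i - 39)).
Simplifying, P(i+1) = -15(-5)^i·i - 35(-5)^i - 4 = (-5)^(i+1)(3(i+1) + 4) - 4,
which is the closed form with t = i+1.
By the principle of mathematical induction, the result holds for all t ≥ 1.

P(t) = (-5)^t(3t + 4) - 4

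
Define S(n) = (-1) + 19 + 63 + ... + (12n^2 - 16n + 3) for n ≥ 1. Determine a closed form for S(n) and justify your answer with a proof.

We claim S(n) = n(4n^2 - 2n - 3) for all n ≥ 1.
For the base case n = 1: S(1) = -1, and the closed form gives -1. They agree.
For the inductive step, assume it holds for an arbitrary k ≥ 1, so S(k) = k(4k^2 - 2k - 3).
Then S(k+1) = S(k) + (12k^2 + 8k - 1) = (k(4k^2 - 2k - 3)) + (12k^2 + 8k - 1).
Simplifying, S(k+1) = (k + 1)(4k^2 + 6k - 1) = (k+1)(4(k+1)^2 - 2(k+1) - 3),
which is the closed form with n = k+1.
Hence, by induction on n, the claim holds for every n ≥ 1.

S(n) = n(4n^2 - 2n - 3)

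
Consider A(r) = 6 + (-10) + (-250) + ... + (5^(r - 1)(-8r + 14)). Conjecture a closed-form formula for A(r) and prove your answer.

A(r) = 2·5^r(-r + 2) - 4

We claim A(r) = 2·5^r(-r + 2) - 4 for all r ≥ 1.
Base case (r = 1): A(1) = 6, and the closed form gives 6. They agree.
Inductive step: suppose the statement holds for some i ≥ 1, so A(i) = 2·5^i(-i + 2) - 4.
Then A(i+1) = A(i) + (5^i(-8i + 6)) = (2·5^i(-i + 2) - 4) + (5^i(-8i + 6)).
Simplifying, A(i+1) = -10·5^i·i + 10·5^i - 4 = 2·5^(i+1)(-(i+1) + 2) - 4,
which is the closed form with r = i+1.
By induction, the statement is established for all r ≥ 1.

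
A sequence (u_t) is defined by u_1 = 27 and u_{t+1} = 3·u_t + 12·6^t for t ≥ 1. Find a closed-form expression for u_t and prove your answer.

u_t = 3^t + 4·6^t

Computing the first terms: u_1 = 27, u_2 = 153, u_3 = 891. This suggests u_t = 3^t + 4·6^t.
Base case (t = 1): the formula gives 27 = 27 = u_1.
Inductive step: assume the claim holds for t = p, so u_p = 3^p + 4·6^p.
Then u_{p+1} = 3·u_p + 12·6^p = 3·(3^p + 4·6^p) + 12·6^p = 3^(p + 1) + 4·6^(p + 1),
which is the claimed formula at t = p+1.
This completes the induction.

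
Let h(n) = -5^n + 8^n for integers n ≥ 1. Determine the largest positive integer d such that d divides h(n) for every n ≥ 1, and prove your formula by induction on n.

Computing the first values: h(1) = 3 and h(2) = 39; gcd(3, 39) = 3, so d ≤ 3.
We prove 3 | -5^n + 8^n for all n ≥ 1 by induction on n.
When n = 1: h(1) = 3 = 3·(1), so 3 | h(1).
For the inductive step, assume it holds for an arbitrary r ≥ 1, i.e. 3 | h(r). Then
8^{r+1} − 5^{r+1} = 8·8^r − 5·5^r = 8·(8^r − 5^r) + (3)·5^r. The first term is divisible by 3 by the inductive hypothesis, and the second term (3)·5^r is divisible by 3 since 3 | 3. Hence 3 | h(r+1).
By the principle of mathematical induction, the result holds for all n ≥ 1.
Therefore the largest such d is 3.

d = 3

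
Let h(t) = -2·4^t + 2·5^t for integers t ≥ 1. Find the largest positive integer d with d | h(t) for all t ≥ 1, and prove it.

d = 2

Computing the first values: h(1) = 2 and h(2) = 18; gcd(2, 18) = 2, so d ≤ 2.
We prove 2 | -2·4^t + 2·5^t for all t ≥ 1 by induction on t.
When t = 1: h(1) = 2 = 2·(1), so 2 | h(1).
Inductive step: suppose the statement holds for some i ≥ 1, i.e. 2 | h(i). Then
h(i+1) − 5·h(i) = (-2·4^(i+1) + 2·5^(i+1)) − 5·(-2·4^i + 2·5^i) = (-2)·4^i·(4 − 5) = (2)·4^i. Since 2 | h(i) by the inductive hypothesis, 2 | 5·h(i); and 2 | 2 since 2 = 2·1. Therefore 2 | h(i+1).
This completes the induction.
Therefore the largest such d is 2.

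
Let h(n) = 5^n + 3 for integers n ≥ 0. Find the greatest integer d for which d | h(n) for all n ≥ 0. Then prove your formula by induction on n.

Computing the first values: h(0) = 4 and h(1) = 8; gcd(4, 8) = 4, so d ≤ 4.
We prove 4 | 5^n + 3 for all n ≥ 0 by induction on n.
For the base case n = 0: h(0) = 4 = 4·(1), so 4 | h(0).
Inductive step: suppose the statement holds for some i ≥ 0, i.e. 4 | h(i). Then
h(i+1) = 5^(i+1) + 3 = 5·(5^i + 3) - 12 = 5·h(i) - 12. The first term is divisible by 4 by the inductive hypothesis, and -12 is divisible by 4. Hence 4 | h(i+1).
This completes the induction.
Therefore the largest such d is 4.

d = 4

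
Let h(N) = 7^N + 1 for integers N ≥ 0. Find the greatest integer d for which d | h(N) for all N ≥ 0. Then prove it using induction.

Computing the first values: h(0) = 2 and h(1) = 8; gcd(2, 8) = 2, so d ≤ 2.
We prove 2 | 7^N + 1 for all N ≥ 0 by induction on N.
Base step (N = 0): h(0) = 2 = 2·(1), so 2 | h(0).
Inductive step: suppose the statement holds for some r ≥ 0, i.e. 2 | h(r). Then
h(r+1) = 7^(r+1) + 1 = 7·(7^r + 1) - 6 = 7·h(r) - 6. The first term is divisible by 2 by the inductive hypothesis, and -6 is divisible by 2. Hence 2 | h(r+1).
By the principle of mathematical induction, the result holds for all N ≥ 0.
Therefore the largest such d is 2.

d = 2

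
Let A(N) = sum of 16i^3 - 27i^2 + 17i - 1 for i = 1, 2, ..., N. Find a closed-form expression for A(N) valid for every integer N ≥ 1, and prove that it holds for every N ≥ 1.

We claim A(N) = N(4N^3 - N^2 - N + 3) for all N ≥ 1.
For the base case N = 1: A(1) = 5, and the closed form gives 5. They agree.
Inductive step: assume the claim holds for N = i, so A(i) = i(4i^3 - i^2 - i + 3).
Then A(i+1) = A(i) + (16i^3 + 21i^2 + 11i + 5) = (i(4i^3 - i^2 - i + 3)) + (16i^3 + 21i^2 + 11i + 5).
Simplifying, A(i+1) = (i + 1)(4i^3 + 11i^2 + 9i + 5) = (i+1)(4(i+1)^3 - (i+1)^2 - (i+1) + 3),
which is the closed form with N = i+1.
Hence, by induction on N, the claim holds for every N ≥ 1.

A(N) = N(4N^3 - N^2 - N + 3)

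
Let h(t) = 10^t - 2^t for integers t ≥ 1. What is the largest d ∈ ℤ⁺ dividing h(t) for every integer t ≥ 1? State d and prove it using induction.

d = 8

Computing the first values: h(1) = 8 and h(2) = 96; gcd(8, 96) = 8, so d ≤ 8.
We prove 8 | 10^t - 2^t for all t ≥ 1 by induction on t.
Base step (t = 1): h(1) = 8 = 8·(1), so 8 | h(1).
Suppose the result is true for t = i, i.e. 8 | h(i). Then
10^{i+1} − 2^{i+1} = 10·10^i − 2·2^i = 10·(10^i − 2^i) + (8)·2^i. The first term is divisible by 8 by the inductive hypothesis, and the second term (8)·2^i is divisible by 8 since 8 | 8. Hence 8 | h(i+1).
By the principle of mathematical induction, the result holds for all t ≥ 1.
Therefore the largest such d is 8.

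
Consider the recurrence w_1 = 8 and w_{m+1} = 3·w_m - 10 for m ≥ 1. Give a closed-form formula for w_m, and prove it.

Computing the first terms: w_1 = 8, w_2 = 14, w_3 = 32. This suggests w_m = 3^m + 5.
Base case (m = 1): the formula gives 8 = 8 = w_1.
For the inductive step, assume it holds for an arbitrary p ≥ 1, so w_p = 3^p + 5.
Then w_{p+1} = 3·w_p - 10 = 3·(3^p + 5) - 10 = 3^(p + 1) + 5,
which is the claimed formula at m = p+1.
Hence, by induction on m, the claim holds for every m ≥ 1.

w_m = 3^m + 5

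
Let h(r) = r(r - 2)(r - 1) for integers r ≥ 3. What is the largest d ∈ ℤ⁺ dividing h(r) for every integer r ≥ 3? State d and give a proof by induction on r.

d = 6

Computing the first values: h(3) = 6 and h(4) = 24; gcd(6, 24) = 6, so d ≤ 6.
We prove 6 | r(r - 2)(r - 1) for all r ≥ 3 by induction on r.
For the base case r = 3: h(3) = 6 = 6·(1), so 6 | h(3).
Suppose the result is true for r = k, i.e. 6 | h(k). Then
h(k+1) − h(k) = (k-1)·k·(k+1) − (k-2)·(k-1)·k = (k-1)·k·[(k+1) − (k-2)] = 3·(k-1)·k. The product of 2 consecutive integers is divisible by (2)! = 2, so h(k+1) − h(k) is divisible by 3·2 = 6. By the inductive hypothesis 6 | h(k), hence 6 | h(k+1).
By induction, the statement is established for all r ≥ 3.
Therefore the largest such d is 6.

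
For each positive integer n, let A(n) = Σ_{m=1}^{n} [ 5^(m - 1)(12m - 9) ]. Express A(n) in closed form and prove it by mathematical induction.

We claim A(n) = 3·5^n(n - 1) + 3 for all n ≥ 1.
When n = 1: A(1) = 3, and the closed form gives 3. They agree.
Suppose the result is true for n = m, so A(m) = 3·5^m(m - 1) + 3.
Then A(m+1) = A(m) + (5^m(12m + 3)) = (3·5^m(m - 1) + 3) + (5^m(12m + 3)).
Simplifying, A(m+1) = 15·5^m·m + 3 = 3·5^(m+1)((m+1) - 1) + 3,
which is the closed form with n = m+1.
This completes the induction.

A(n) = 3·5^n(n - 1) + 3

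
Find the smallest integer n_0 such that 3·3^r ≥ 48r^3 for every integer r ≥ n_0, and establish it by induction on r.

At r = 8: 19683 < 24576, so the inequality fails and n_0 ≥ 9. We prove 3·3^r ≥ 48r^3 for all r ≥ 9.
When r = 9: 3·3^r = 59049 and 48r^3 = 34992, so 59049 ≥ 34992.
For the inductive step, assume it holds for an arbitrary m ≥ 9, so 3·3^m ≥ 48m^3.
Then 3·3^(m + 1) = 3·(3·3^m) ≥ 3·(48m^3).
Also, for m ≥ 9 we have 3·(48m^3) ≥ 48(m+1)^3, since 3 ≥ (1 + 1/m)^3 for all m ≥ 9.
Combining, 3·3^(m + 1) ≥ 48(m+1)^3.
This completes the induction.
Hence the smallest such n_0 is 9.

n_0 = 9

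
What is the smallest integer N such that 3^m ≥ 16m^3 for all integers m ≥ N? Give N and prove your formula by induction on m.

At m = 8: 6561 < 8192, so the inequality fails and N ≥ 9. We prove 3^m ≥ 16m^3 for all m ≥ 9.
For the base case m = 9: 3^m = 19683 and 16m^3 = 11664, so 19683 ≥ 11664.
Suppose the result is true for m = p, so 3^p ≥ 16p^3.
Then 3^(p + 1) = 3·(3^p) ≥ 3·(16p^3).
Also, for p ≥ 9 we have 3·(16p^3) ≥ 16(p+1)^3, since 3 ≥ (1 + 1/p)^3 for all p ≥ 9.
Combining, 3^(p + 1) ≥ 16(p+1)^3.
Hence, by induction on m, the claim holds for every m ≥ 9.
Hence the smallest such N is 9.

N = 9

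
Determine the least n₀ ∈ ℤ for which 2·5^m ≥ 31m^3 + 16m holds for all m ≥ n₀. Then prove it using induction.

n₀ = 5

At m = 4: 1250 < 2048, so the inequality fails and n₀ ≥ 5. We prove 2·5^m ≥ 31m^3 + 16m for all m ≥ 5.
When m = 5: 2·5^m = 6250 and 31m^3 + 16m = 3955, so 6250 ≥ 3955.
For the inductive step, assume it holds for an arbitrary i ≥ 5, so 2·5^i ≥ 31i^3 + 16i.
Then 2·5^(i + 1) = 5·(2·5^i) ≥ 5·(31i^3 + 16i).
Also, for i ≥ 5 we have 5·(31i^3 + 16i) ≥ 31(i+1)^3 + 16(i+1), since 5·(31i^3 + 16i) − (31(i+1)^3 + 16(i+1)) = 124i^3 - 93i^2 - 29i - 47, which is nonnegative for all i ≥ 5.
Combining, 2·5^(i + 1) ≥ 31(i+1)^3 + 16(i+1).
Hence, by induction on m, the claim holds for every m ≥ 5.
Hence the smallest such n₀ is 5.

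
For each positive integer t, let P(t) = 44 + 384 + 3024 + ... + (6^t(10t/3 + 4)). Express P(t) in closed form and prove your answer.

We claim P(t) = 4·6^t(t + 1) - 4 for all t ≥ 1.
For the base case t = 1: P(1) = 44, and the closed form gives 44. They agree.
Inductive step: suppose the statement holds for some j ≥ 1, so P(j) = 4·6^j(j + 1) - 4.
Then P(j+1) = P(j) + (6^j(20j + 44)) = (4·6^j(j + 1) - 4) + (6^j(20j + 44)).
Simplifying, P(j+1) = 24·6^j·j + 48·6^j - 4 = 4·6^(j+1)((j+1) + 1) - 4,
which is the closed form with t = j+1.
By the principle of mathematical induction, the result holds for all t ≥ 1.

P(t) = 4·6^t(t + 1) - 4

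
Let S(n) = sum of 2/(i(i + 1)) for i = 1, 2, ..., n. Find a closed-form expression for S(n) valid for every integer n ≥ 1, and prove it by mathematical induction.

S(n) = 2n/(n + 1)

We claim S(n) = 2n/(n + 1) for all n ≥ 1.
Base case (n = 1): S(1) = 1, and the closed form gives 1. They agree.
For the inductive step, assume it holds for an arbitrary i ≥ 1, so S(i) = 2i/(i + 1).
Then S(i+1) = S(i) + (2/((i + 1)(i + 2))) = (2i/(i + 1)) + (2/((i + 1)(i + 2))).
Simplifying, S(i+1) = 2(i + 1)/(i + 2) = 2(i+1)/((i+1) + 1),
which is the closed form with n = i+1.
By the principle of mathematical induction, the result holds for all n ≥ 1.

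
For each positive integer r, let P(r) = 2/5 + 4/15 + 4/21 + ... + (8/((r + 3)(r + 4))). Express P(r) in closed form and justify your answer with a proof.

We claim P(r) = 2r/(r + 4) for all r ≥ 1.
Base step (r = 1): P(1) = 2/5, and the closed form gives 2/5. They agree.
Inductive step: assume the claim holds for r = m, so P(m) = 2m/(m + 4).
Then P(m+1) = P(m) + (8/((m + 4)(m + 5))) = (2m/(m + 4)) + (8/((m + 4)(m + 5))).
Simplifying, P(m+1) = 2(m + 1)/(m + 5) = 2(m+1)/((m+1) + 4),
which is the closed form with r = m+1.
By induction, the statement is established for all r ≥ 1.

P(r) = 2r/(r + 4)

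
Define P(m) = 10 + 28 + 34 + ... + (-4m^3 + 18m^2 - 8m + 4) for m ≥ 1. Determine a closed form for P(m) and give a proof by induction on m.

We claim P(m) = -m(m^3 - 4m^2 - 4m - 3) for all m ≥ 1.
For the base case m = 1: P(1) = 10, and the closed form gives 10. They agree.
Inductive step: assume the claim holds for m = j, so P(j) = j(-j^3 + 4j^2 + 4j + 3).
Then P(j+1) = P(j) + (-4j^3 + 6j^2 + 16j + 10) = (j(-j^3 + 4j^2 + 4j + 3)) + (-4j^3 + 6j^2 + 16j + 10).
Simplifying, P(j+1) = -(j + 1)(j^3 - j^2 - 9j - 10) = -(j+1)((j+1)^3 - 4(j+1)^2 - 4(j+1) - 3),
which is the closed form with m = j+1.
By induction, the statement is established for all m ≥ 1.

P(m) = -m(m^3 - 4m^2 - 4m - 3)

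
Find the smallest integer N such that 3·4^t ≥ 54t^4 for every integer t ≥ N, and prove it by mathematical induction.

At t = 8: 196608 < 221184, so the inequality fails and N ≥ 9. We prove 3·4^t ≥ 54t^4 for all t ≥ 9.
Base case (t = 9): 3·4^t = 786432 and 54t^4 = 354294, so 786432 ≥ 354294.
Suppose the result is true for t = k, so 3·4^k ≥ 54k^4.
Then 3·4^(k + 1) = 4·(3·4^k) ≥ 4·(54k^4).
Also, for k ≥ 9 we have 4·(54k^4) ≥ 54(k+1)^4, since 4 ≥ (1 + 1/k)^4 for all k ≥ 9.
Combining, 3·4^(k + 1) ≥ 54(k+1)^4.
Hence, by induction on t, the claim holds for every t ≥ 9.
Hence the smallest such N is 9.

N = 9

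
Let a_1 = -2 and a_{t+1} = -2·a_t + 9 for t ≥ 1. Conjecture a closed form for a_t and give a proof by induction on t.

Computing the first terms: a_1 = -2, a_2 = 13, a_3 = -17. This suggests a_t = -5(-2)^(t - 1) + 3.
When t = 1: the formula gives -2 = -2 = a_1.
Inductive step: assume the claim holds for t = p, so a_p = -5(-2)^(p - 1) + 3.
Then a_{p+1} = -2·a_p + 9 = -2·(-5(-2)^(p - 1) + 3) + 9 = -5(-2)^p + 3 = -5(-2)^((p+1) - 1) + 3,
which is the claimed formula at t = p+1.
This completes the induction.

a_t = -5(-2)^(t - 1) + 3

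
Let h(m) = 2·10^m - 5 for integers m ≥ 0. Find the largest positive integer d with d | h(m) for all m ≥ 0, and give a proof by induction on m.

d = 3

Computing the first values: h(0) = -3 and h(1) = 15; gcd(-3, 15) = 3, so d ≤ 3.
We prove 3 | 2·10^m - 5 for all m ≥ 0 by induction on m.
Base step (m = 0): h(0) = -3 = 3·(-1), so 3 | h(0).
Inductive step: assume the claim holds for m = p, i.e. 3 | h(p). Then
h(p+1) = 2·10^(p+1) - 5 = 10·(2·10^p - 5) + 45 = 10·h(p) + 45. The first term is divisible by 3 by the inductive hypothesis, and 45 is divisible by 3. Hence 3 | h(p+1).
This completes the induction.
Therefore the largest such d is 3.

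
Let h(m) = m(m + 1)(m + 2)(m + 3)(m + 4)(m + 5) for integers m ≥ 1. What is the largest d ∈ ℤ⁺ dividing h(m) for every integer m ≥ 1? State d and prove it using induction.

d = 720

Computing the first values: h(1) = 720 and h(2) = 5040; gcd(720, 5040) = 720, so d ≤ 720.
We prove 720 | m(m + 1)(m + 2)(m + 3)(m + 4)(m + 5) for all m ≥ 1 by induction on m.
For the base case m = 1: h(1) = 720 = 720·(1), so 720 | h(1).
Inductive step: suppose the statement holds for some i ≥ 1, i.e. 720 | h(i). Then
h(i+1) − h(i) = (i+1)·(i+2)·(i+3)·(i+4)·(i+5)·(i+6) − i·(i+1)·(i+2)·(i+3)·(i+4)·(i+5) = (i+1)·(i+2)·(i+3)·(i+4)·(i+5)·[(i+6) − i] = 6·(i+1)·(i+2)·(i+3)·(i+4)·(i+5). The product of 5 consecutive integers is divisible by (5)! = 120, so h(i+1) − h(i) is divisible by 6·120 = 720. By the inductive hypothesis 720 | h(i), hence 720 | h(i+1).
By the principle of mathematical induction, the result holds for all m ≥ 1.
Therefore the largest such d is 720.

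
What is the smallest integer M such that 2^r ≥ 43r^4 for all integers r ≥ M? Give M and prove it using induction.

At r = 23: 8388608 < 12033163, so the inequality fails and M ≥ 24. We prove 2^r ≥ 43r^4 for all r ≥ 24.
When r = 24: 2^r = 16777216 and 43r^4 = 14266368, so 16777216 ≥ 14266368.
For the inductive step, assume it holds for an arbitrary i ≥ 24, so 2^i ≥ 43i^4.
Then 2^(i + 1) = 2·(2^i) ≥ 2·(43i^4).
Also, for i ≥ 24 we have 2·(43i^4) ≥ 43(i+1)^4, since 2 ≥ (1 + 1/i)^4 for all i ≥ 24.
Combining, 2^(i + 1) ≥ 43(i+1)^4.
This completes the induction.
Hence the smallest such M is 24.

M = 24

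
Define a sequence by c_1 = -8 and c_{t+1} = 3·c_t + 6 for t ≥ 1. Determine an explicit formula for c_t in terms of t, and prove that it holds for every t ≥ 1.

c_t = -5·3^(t - 1) - 3

Computing the first terms: c_1 = -8, c_2 = -18, c_3 = -48. This suggests c_t = -5·3^(t - 1) - 3.
Base step (t = 1): the formula gives -8 = -8 = c_1.
For the inductive step, assume it holds for an arbitrary r ≥ 1, so c_r = -5·3^(r - 1) - 3.
Then c_{r+1} = 3·c_r + 6 = 3·(-5·3^(r - 1) - 3) + 6 = -5·3^r - 3 = -5·3^((r+1) - 1) - 3,
which is the claimed formula at t = r+1.
Hence, by induction on t, the claim holds for every t ≥ 1.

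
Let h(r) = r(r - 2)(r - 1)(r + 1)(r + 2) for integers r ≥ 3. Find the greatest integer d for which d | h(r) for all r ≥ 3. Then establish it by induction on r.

Computing the first values: h(3) = 120 and h(4) = 720; gcd(120, 720) = 120, so d ≤ 120.
We prove 120 | r(r - 2)(r - 1)(r + 1)(r + 2) for all r ≥ 3 by induction on r.
When r = 3: h(3) = 120 = 120·(1), so 120 | h(3).
Inductive step: assume the claim holds for r = i, i.e. 120 | h(i). Then
h(i+1) − h(i) = (i-1)·i·(i+1)·(i+2)·(i+3) − (i-2)·(i-1)·i·(i+1)·(i+2) = (i-1)·i·(i+1)·(i+2)·[(i+3) − (i-2)] = 5·(i-1)·i·(i+1)·(i+2). The product of 4 consecutive integers is divisible by (4)! = 24, so h(i+1) − h(i) is divisible by 5·24 = 120. By the inductive hypothesis 120 | h(i), hence 120 | h(i+1).
This completes the induction.
Therefore the largest such d is 120.

d = 120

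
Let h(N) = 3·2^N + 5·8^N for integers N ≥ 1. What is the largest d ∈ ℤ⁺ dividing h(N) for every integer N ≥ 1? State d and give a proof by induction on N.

Computing the first values: h(1) = 46 and h(2) = 332; gcd(46, 332) = 2, so d ≤ 2.
We prove 2 | 3·2^N + 5·8^N for all N ≥ 1 by induction on N.
Base step (N = 1): h(1) = 46 = 2·(23), so 2 | h(1).
For the inductive step, assume it holds for an arbitrary p ≥ 1, i.e. 2 | h(p). Then
h(p+1) − 8·h(p) = (3·2^(p+1) + 5·8^(p+1)) − 8·(3·2^p + 5·8^p) = (3)·2^p·(2 − 8) = (-18)·2^p. Since 2 | h(p) by the inductive hypothesis, 2 | 8·h(p); and 2 | -18 since -18 = 2·-9. Therefore 2 | h(p+1).
By induction, the statement is established for all N ≥ 1.
Therefore the largest such d is 2.

d = 2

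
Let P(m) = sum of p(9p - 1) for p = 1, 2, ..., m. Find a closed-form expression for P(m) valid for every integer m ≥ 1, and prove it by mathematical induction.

We claim P(m) = m(m + 1)(3m + 1) for all m ≥ 1.
When m = 1: P(1) = 8, and the closed form gives 8. They agree.
For the inductive step, assume it holds for an arbitrary p ≥ 1, so P(p) = p(3p^2 + 4p + 1).
Then P(p+1) = P(p) + ((p + 1)(9p + 8)) = (p(3p^2 + 4p + 1)) + ((p + 1)(9p + 8)).
Simplifying, P(p+1) = (p + 1)(p + 2)(3p + 4) = (p+1)((p+1) + 1)(3(p+1) + 1),
which is the closed form with m = p+1.
This completes the induction.

P(m) = m(m + 1)(3m + 1)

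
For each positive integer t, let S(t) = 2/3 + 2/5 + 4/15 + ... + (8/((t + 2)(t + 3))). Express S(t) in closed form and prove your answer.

We claim S(t) = 8t/(3(t + 3)) for all t ≥ 1.
For the base case t = 1: S(1) = 2/3, and the closed form gives 2/3. They agree.
Suppose the result is true for t = k, so S(k) = 8k/(3(k + 3)).
Then S(k+1) = S(k) + (8/((k + 3)(k + 4))) = (8k/(3(k + 3))) + (8/((k + 3)(k + 4))).
Simplifying, S(k+1) = 8(k + 1)/(3(k + 4)) = 8(k+1)/(3((k+1) + 3)),
which is the closed form with t = k+1.
This completes the induction.

S(t) = 8t/(3(t + 3))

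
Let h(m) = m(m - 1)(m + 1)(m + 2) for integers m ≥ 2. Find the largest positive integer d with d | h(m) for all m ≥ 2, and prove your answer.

d = 24

Computing the first values: h(2) = 24 and h(3) = 120; gcd(24, 120) = 24, so d ≤ 24.
We prove 24 | m(m - 1)(m + 1)(m + 2) for all m ≥ 2 by induction on m.
Base case (m = 2): h(2) = 24 = 24·(1), so 24 | h(2).
Inductive step: assume the claim holds for m = p, i.e. 24 | h(p). Then
h(p+1) − h(p) = p·(p+1)·(p+2)·(p+3) − (p-1)·p·(p+1)·(p+2) = p·(p+1)·(p+2)·[(p+3) − (p-1)] = 4·p·(p+1)·(p+2). The product of 3 consecutive integers is divisible by (3)! = 6, so h(p+1) − h(p) is divisible by 4·6 = 24. By the inductive hypothesis 24 | h(p), hence 24 | h(p+1).
By the principle of mathematical induction, the result holds for all m ≥ 2.
Therefore the largest such d is 24.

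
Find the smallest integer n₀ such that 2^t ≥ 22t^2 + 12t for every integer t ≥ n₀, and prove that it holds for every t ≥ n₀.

At t = 11: 2048 < 2794, so the inequality fails and n₀ ≥ 12. We prove 2^t ≥ 22t^2 + 12t for all t ≥ 12.
When t = 12: 2^t = 4096 and 22t^2 + 12t = 3312, so 4096 ≥ 3312.
Inductive step: assume the claim holds for t = p, so 2^p ≥ 22p^2 + 12p.
Then 2^(p + 1) = 2·(2^p) ≥ 2·(22p^2 + 12p).
Also, for p ≥ 12 we have 2·(22p^2 + 12p) ≥ 22(p+1)^2 + 12(p+1), since 2·(22p^2 + 12p) − (22(p+1)^2 + 12(p+1)) = 22p^2 - 32p - 34, which is nonnegative for all p ≥ 12.
Combining, 2^(p + 1) ≥ 22(p+1)^2 + 12(p+1).
By induction, the statement is established for all t ≥ 12.
Hence the smallest such n₀ is 12.

n₀ = 12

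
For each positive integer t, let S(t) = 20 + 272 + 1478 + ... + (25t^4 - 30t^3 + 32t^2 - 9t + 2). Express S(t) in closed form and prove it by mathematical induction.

We claim S(t) = t(5t^4 + 5t^3 + 4t^2 + 4t + 2) for all t ≥ 1.
For the base case t = 1: S(1) = 20, and the closed form gives 20. They agree.
Inductive step: assume the claim holds for t = i, so S(i) = i(5i^4 + 5i^3 + 4i^2 + 4i + 2).
Then S(i+1) = S(i) + (25i^4 + 70i^3 + 92i^2 + 65i + 20) = (i(5i^4 + 5i^3 + 4i^2 + 4i + 2)) + (25i^4 + 70i^3 + 92i^2 + 65i + 20).
Simplifying, S(i+1) = (i + 1)(5i^4 + 25i^3 + 49i^2 + 47i + 20) = (i+1)(5(i+1)^4 + 5(i+1)^3 + 4(i+1)^2 + 4(i+1) + 2),
which is the closed form with t = i+1.
By induction, the statement is established for all t ≥ 1.

S(t) = t(5t^4 + 5t^3 + 4t^2 + 4t + 2)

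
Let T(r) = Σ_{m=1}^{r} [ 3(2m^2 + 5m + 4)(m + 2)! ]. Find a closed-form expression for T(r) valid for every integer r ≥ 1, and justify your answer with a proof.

T(r) = (6r + 3)(r + 3)! - 18

We claim T(r) = (6r + 3)(r + 3)! - 18 for all r ≥ 1.
Base case (r = 1): T(1) = 198, and the closed form gives 198. They agree.
Inductive step: suppose the statement holds for some m ≥ 1, so T(m) = (6m + 3)(m + 3)! - 18.
Then T(m+1) = T(m) + (3(2m^2 + 9m + 11)(m + 3)!) = ((6m + 3)(m + 3)! - 18) + (3(2m^2 + 9m + 11)(m + 3)!).
Simplifying, T(m+1) = (6(m+1) + 3)((m+1) + 3)! - 18,
which is the closed form with r = m+1.
This completes the induction.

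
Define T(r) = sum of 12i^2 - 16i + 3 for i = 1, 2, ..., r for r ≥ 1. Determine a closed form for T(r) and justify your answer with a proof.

We claim T(r) = r(4r^2 - 2r - 3) for all r ≥ 1.
For the base case r = 1: T(1) = -1, and the closed form gives -1. They agree.
Suppose the result is true for r = i, so T(i) = i(4i^2 - 2i - 3).
Then T(i+1) = T(i) + (12i^2 + 8i - 1) = (i(4i^2 - 2i - 3)) + (12i^2 + 8i - 1).
Simplifying, T(i+1) = (i + 1)(4i^2 + 6i - 1) = (i+1)(4(i+1)^2 - 2(i+1) - 3),
which is the closed form with r = i+1.
Hence, by induction on r, the claim holds for every r ≥ 1.

T(r) = r(4r^2 - 2r - 3)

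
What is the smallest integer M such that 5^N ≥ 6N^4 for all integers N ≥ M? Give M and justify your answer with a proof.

M = 6

At N = 5: 3125 < 3750, so the inequality fails and M ≥ 6. We prove 5^N ≥ 6N^4 for all N ≥ 6.
Base step (N = 6): 5^N = 15625 and 6N^4 = 7776, so 15625 ≥ 7776.
Inductive step: suppose the statement holds for some m ≥ 6, so 5^m ≥ 6m^4.
Then 5^(m + 1) = 5·(5^m) ≥ 5·(6m^4).
Also, for m ≥ 6 we have 5·(6m^4) ≥ 6(m+1)^4, since 5 ≥ (1 + 1/m)^4 for all m ≥ 6.
Combining, 5^(m + 1) ≥ 6(m+1)^4.
By the principle of mathematical induction, the result holds for all N ≥ 6.
Hence the smallest such M is 6.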